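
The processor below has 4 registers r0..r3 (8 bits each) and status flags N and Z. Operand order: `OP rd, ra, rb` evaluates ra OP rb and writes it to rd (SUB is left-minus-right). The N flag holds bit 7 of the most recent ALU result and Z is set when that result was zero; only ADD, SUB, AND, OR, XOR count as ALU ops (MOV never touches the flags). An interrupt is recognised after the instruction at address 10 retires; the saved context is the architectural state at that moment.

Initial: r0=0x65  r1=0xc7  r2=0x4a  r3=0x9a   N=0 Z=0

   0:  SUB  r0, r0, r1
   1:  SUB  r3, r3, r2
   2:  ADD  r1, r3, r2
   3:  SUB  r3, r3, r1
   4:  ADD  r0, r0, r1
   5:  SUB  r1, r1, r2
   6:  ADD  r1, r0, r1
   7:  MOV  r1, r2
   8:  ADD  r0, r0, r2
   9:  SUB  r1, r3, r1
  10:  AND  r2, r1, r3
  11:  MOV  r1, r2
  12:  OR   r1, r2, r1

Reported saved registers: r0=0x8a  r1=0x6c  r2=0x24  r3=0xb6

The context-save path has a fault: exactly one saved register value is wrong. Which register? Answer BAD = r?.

after  0: r0=0x9e r1=0xc7 r2=0x4a r3=0x9a  N=1 Z=0
after  1: r0=0x9e r1=0xc7 r2=0x4a r3=0x50  N=0 Z=0
after  2: r0=0x9e r1=0x9a r2=0x4a r3=0x50  N=1 Z=0
after  3: r0=0x9e r1=0x9a r2=0x4a r3=0xb6  N=1 Z=0
after  4: r0=0x38 r1=0x9a r2=0x4a r3=0xb6  N=0 Z=0
after  5: r0=0x38 r1=0x50 r2=0x4a r3=0xb6  N=0 Z=0
after  6: r0=0x38 r1=0x88 r2=0x4a r3=0xb6  N=1 Z=0
after  7: r0=0x38 r1=0x4a r2=0x4a r3=0xb6  N=1 Z=0
after  8: r0=0x82 r1=0x4a r2=0x4a r3=0xb6  N=1 Z=0
after  9: r0=0x82 r1=0x6c r2=0x4a r3=0xb6  N=0 Z=0
after 10: r0=0x82 r1=0x6c r2=0x24 r3=0xb6  N=0 Z=0
-- IRQ taken; context saved, return-PC = 11 --
mismatch: r0: reported 0x8a vs actual 0x82

BAD = r0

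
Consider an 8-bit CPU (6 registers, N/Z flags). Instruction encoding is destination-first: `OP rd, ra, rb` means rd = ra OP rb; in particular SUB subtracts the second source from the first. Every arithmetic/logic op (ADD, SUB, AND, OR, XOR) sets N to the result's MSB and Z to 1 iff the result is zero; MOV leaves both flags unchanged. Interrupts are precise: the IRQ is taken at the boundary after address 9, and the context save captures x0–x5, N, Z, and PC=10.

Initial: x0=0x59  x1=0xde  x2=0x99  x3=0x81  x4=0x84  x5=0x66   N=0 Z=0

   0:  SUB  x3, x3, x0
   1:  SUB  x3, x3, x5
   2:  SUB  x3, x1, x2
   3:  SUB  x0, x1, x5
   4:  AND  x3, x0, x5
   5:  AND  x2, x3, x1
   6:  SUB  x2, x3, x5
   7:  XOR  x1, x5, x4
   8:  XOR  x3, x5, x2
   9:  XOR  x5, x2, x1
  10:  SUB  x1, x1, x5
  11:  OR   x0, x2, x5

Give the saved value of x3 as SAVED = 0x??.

SAVED = 0x9c

after  0: x0=0x59 x1=0xde x2=0x99 x3=0x28 x4=0x84 x5=0x66  N=0 Z=0
after  1: x0=0x59 x1=0xde x2=0x99 x3=0xc2 x4=0x84 x5=0x66  N=1 Z=0
after  2: x0=0x59 x1=0xde x2=0x99 x3=0x45 x4=0x84 x5=0x66  N=0 Z=0
after  3: x0=0x78 x1=0xde x2=0x99 x3=0x45 x4=0x84 x5=0x66  N=0 Z=0
after  4: x0=0x78 x1=0xde x2=0x99 x3=0x60 x4=0x84 x5=0x66  N=0 Z=0
after  5: x0=0x78 x1=0xde x2=0x40 x3=0x60 x4=0x84 x5=0x66  N=0 Z=0
after  6: x0=0x78 x1=0xde x2=0xfa x3=0x60 x4=0x84 x5=0x66  N=1 Z=0
after  7: x0=0x78 x1=0xe2 x2=0xfa x3=0x60 x4=0x84 x5=0x66  N=1 Z=0
after  8: x0=0x78 x1=0xe2 x2=0xfa x3=0x9c x4=0x84 x5=0x66  N=1 Z=0
after  9: x0=0x78 x1=0xe2 x2=0xfa x3=0x9c x4=0x84 x5=0x18  N=0 Z=0
-- IRQ taken; context saved, return-PC = 10 --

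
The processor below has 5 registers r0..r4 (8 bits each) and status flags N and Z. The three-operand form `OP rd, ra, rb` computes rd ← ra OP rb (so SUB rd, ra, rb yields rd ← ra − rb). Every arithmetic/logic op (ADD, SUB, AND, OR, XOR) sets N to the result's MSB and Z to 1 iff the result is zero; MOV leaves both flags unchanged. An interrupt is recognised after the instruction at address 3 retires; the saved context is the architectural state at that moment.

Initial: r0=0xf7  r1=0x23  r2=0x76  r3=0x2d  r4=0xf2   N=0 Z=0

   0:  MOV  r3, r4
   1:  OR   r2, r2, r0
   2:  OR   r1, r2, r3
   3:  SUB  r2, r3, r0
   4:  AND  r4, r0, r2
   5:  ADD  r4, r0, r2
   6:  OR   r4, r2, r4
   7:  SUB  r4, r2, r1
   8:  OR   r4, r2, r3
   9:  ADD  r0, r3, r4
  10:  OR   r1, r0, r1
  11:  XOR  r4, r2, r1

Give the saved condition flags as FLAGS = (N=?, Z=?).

FLAGS = (N=1, Z=0)

after  0: r0=0xf7 r1=0x23 r2=0x76 r3=0xf2 r4=0xf2  N=0 Z=0
after  1: r0=0xf7 r1=0x23 r2=0xf7 r3=0xf2 r4=0xf2  N=1 Z=0
after  2: r0=0xf7 r1=0xf7 r2=0xf7 r3=0xf2 r4=0xf2  N=1 Z=0
after  3: r0=0xf7 r1=0xf7 r2=0xfb r3=0xf2 r4=0xf2  N=1 Z=0
-- IRQ taken; context saved, return-PC = 4 --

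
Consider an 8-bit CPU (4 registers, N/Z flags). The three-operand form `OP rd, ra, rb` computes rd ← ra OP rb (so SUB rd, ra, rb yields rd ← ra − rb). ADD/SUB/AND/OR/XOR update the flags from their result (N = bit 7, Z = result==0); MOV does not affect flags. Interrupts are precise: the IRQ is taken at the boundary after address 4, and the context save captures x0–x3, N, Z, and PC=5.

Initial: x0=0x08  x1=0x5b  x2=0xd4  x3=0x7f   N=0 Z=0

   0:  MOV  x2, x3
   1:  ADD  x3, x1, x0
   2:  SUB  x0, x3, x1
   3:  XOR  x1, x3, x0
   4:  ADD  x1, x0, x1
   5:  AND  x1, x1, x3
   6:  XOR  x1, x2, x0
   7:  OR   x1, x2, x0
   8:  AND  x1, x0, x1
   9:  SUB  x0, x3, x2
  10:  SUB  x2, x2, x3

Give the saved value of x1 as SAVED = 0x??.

SAVED = 0x73

after  0: x0=0x08 x1=0x5b x2=0x7f x3=0x7f  N=0 Z=0
after  1: x0=0x08 x1=0x5b x2=0x7f x3=0x63  N=0 Z=0
after  2: x0=0x08 x1=0x5b x2=0x7f x3=0x63  N=0 Z=0
after  3: x0=0x08 x1=0x6b x2=0x7f x3=0x63  N=0 Z=0
after  4: x0=0x08 x1=0x73 x2=0x7f x3=0x63  N=0 Z=0
-- IRQ taken; context saved, return-PC = 5 --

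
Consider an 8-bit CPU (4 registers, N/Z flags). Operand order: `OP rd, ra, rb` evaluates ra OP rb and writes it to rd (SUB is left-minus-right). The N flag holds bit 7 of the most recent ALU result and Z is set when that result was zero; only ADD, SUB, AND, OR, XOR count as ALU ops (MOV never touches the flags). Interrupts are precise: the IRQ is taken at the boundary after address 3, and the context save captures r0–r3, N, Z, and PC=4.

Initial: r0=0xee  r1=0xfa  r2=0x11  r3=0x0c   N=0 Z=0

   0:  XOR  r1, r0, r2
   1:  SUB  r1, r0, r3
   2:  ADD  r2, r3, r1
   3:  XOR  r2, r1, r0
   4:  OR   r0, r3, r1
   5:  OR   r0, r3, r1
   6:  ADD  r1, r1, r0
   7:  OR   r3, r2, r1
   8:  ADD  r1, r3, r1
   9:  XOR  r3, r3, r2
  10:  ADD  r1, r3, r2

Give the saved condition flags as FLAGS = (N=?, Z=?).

FLAGS = (N=0, Z=0)

after  0: r0=0xee r1=0xff r2=0x11 r3=0x0c  N=1 Z=0
after  1: r0=0xee r1=0xe2 r2=0x11 r3=0x0c  N=1 Z=0
after  2: r0=0xee r1=0xe2 r2=0xee r3=0x0c  N=1 Z=0
after  3: r0=0xee r1=0xe2 r2=0x0c r3=0x0c  N=0 Z=0
-- IRQ taken; context saved, return-PC = 4 --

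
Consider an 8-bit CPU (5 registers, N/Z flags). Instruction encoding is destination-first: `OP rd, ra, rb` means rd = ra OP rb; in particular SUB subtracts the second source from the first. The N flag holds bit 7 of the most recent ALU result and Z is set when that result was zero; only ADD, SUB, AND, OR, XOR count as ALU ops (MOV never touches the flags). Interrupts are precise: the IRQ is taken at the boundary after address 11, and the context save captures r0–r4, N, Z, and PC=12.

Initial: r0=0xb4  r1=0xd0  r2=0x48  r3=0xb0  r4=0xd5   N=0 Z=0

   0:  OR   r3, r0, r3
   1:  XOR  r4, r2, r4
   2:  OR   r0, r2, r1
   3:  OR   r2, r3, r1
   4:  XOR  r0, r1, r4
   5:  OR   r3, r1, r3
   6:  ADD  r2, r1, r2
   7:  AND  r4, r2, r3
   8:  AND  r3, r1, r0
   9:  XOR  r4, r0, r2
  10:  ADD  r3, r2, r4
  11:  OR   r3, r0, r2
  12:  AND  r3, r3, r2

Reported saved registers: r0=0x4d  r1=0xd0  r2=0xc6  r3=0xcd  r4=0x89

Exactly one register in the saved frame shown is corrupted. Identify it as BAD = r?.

BAD = r2

after  0: r0=0xb4 r1=0xd0 r2=0x48 r3=0xb4 r4=0xd5  N=1 Z=0
after  1: r0=0xb4 r1=0xd0 r2=0x48 r3=0xb4 r4=0x9d  N=1 Z=0
after  2: r0=0xd8 r1=0xd0 r2=0x48 r3=0xb4 r4=0x9d  N=1 Z=0
after  3: r0=0xd8 r1=0xd0 r2=0xf4 r3=0xb4 r4=0x9d  N=1 Z=0
after  4: r0=0x4d r1=0xd0 r2=0xf4 r3=0xb4 r4=0x9d  N=0 Z=0
after  5: r0=0x4d r1=0xd0 r2=0xf4 r3=0xf4 r4=0x9d  N=1 Z=0
after  6: r0=0x4d r1=0xd0 r2=0xc4 r3=0xf4 r4=0x9d  N=1 Z=0
after  7: r0=0x4d r1=0xd0 r2=0xc4 r3=0xf4 r4=0xc4  N=1 Z=0
after  8: r0=0x4d r1=0xd0 r2=0xc4 r3=0x40 r4=0xc4  N=0 Z=0
after  9: r0=0x4d r1=0xd0 r2=0xc4 r3=0x40 r4=0x89  N=1 Z=0
after 10: r0=0x4d r1=0xd0 r2=0xc4 r3=0x4d r4=0x89  N=0 Z=0
after 11: r0=0x4d r1=0xd0 r2=0xc4 r3=0xcd r4=0x89  N=1 Z=0
-- IRQ taken; context saved, return-PC = 12 --
mismatch: r2: reported 0xc6 vs actual 0xc4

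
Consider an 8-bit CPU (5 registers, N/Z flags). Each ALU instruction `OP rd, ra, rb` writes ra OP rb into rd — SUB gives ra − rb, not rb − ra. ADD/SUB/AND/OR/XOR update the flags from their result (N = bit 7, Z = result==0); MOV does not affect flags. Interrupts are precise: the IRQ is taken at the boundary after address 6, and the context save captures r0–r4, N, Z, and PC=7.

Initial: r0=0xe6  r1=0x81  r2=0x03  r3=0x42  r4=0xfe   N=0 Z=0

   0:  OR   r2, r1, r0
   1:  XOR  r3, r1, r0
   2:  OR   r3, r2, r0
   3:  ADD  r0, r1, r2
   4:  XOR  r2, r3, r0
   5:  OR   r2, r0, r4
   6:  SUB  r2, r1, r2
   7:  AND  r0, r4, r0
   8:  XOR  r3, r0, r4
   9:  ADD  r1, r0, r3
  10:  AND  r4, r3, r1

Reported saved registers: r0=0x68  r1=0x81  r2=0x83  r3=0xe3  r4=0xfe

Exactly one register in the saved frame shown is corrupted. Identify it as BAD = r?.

after  0: r0=0xe6 r1=0x81 r2=0xe7 r3=0x42 r4=0xfe  N=1 Z=0
after  1: r0=0xe6 r1=0x81 r2=0xe7 r3=0x67 r4=0xfe  N=0 Z=0
after  2: r0=0xe6 r1=0x81 r2=0xe7 r3=0xe7 r4=0xfe  N=1 Z=0
after  3: r0=0x68 r1=0x81 r2=0xe7 r3=0xe7 r4=0xfe  N=0 Z=0
after  4: r0=0x68 r1=0x81 r2=0x8f r3=0xe7 r4=0xfe  N=1 Z=0
after  5: r0=0x68 r1=0x81 r2=0xfe r3=0xe7 r4=0xfe  N=1 Z=0
after  6: r0=0x68 r1=0x81 r2=0x83 r3=0xe7 r4=0xfe  N=1 Z=0
-- IRQ taken; context saved, return-PC = 7 --
mismatch: r3: reported 0xe3 vs actual 0xe7

BAD = r3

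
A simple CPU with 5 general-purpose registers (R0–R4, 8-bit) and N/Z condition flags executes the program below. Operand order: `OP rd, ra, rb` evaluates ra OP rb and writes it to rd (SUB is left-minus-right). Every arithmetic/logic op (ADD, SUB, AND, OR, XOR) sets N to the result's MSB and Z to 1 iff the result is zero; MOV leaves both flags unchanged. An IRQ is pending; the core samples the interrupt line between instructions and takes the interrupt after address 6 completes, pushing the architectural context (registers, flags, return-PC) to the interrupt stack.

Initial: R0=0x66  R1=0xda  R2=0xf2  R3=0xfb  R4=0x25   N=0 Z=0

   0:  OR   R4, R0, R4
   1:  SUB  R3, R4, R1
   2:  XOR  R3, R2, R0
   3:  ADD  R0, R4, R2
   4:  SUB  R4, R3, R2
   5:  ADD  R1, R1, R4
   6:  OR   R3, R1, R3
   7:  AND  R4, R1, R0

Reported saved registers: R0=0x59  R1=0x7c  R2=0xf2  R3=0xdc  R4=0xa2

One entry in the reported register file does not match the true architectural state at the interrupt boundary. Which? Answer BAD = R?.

BAD = R3

after  0: R0=0x66 R1=0xda R2=0xf2 R3=0xfb R4=0x67  N=0 Z=0
after  1: R0=0x66 R1=0xda R2=0xf2 R3=0x8d R4=0x67  N=1 Z=0
after  2: R0=0x66 R1=0xda R2=0xf2 R3=0x94 R4=0x67  N=1 Z=0
after  3: R0=0x59 R1=0xda R2=0xf2 R3=0x94 R4=0x67  N=0 Z=0
after  4: R0=0x59 R1=0xda R2=0xf2 R3=0x94 R4=0xa2  N=1 Z=0
after  5: R0=0x59 R1=0x7c R2=0xf2 R3=0x94 R4=0xa2  N=0 Z=0
after  6: R0=0x59 R1=0x7c R2=0xf2 R3=0xfc R4=0xa2  N=1 Z=0
-- IRQ taken; context saved, return-PC = 7 --
mismatch: R3: reported 0xdc vs actual 0xfc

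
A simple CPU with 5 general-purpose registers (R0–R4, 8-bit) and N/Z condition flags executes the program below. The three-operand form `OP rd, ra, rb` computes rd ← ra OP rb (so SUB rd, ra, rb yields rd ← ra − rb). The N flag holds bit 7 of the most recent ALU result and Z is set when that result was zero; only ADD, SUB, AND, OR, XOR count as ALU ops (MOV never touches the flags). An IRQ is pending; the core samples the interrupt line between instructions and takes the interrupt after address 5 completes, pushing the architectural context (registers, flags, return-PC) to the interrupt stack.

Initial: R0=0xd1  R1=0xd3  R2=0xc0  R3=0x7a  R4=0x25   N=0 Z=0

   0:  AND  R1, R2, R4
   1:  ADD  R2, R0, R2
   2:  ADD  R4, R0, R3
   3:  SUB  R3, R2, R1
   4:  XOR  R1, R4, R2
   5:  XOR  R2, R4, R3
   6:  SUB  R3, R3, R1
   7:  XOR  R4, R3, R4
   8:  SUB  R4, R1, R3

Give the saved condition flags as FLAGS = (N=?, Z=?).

after  0: R0=0xd1 R1=0x00 R2=0xc0 R3=0x7a R4=0x25  N=0 Z=1
after  1: R0=0xd1 R1=0x00 R2=0x91 R3=0x7a R4=0x25  N=1 Z=0
after  2: R0=0xd1 R1=0x00 R2=0x91 R3=0x7a R4=0x4b  N=0 Z=0
after  3: R0=0xd1 R1=0x00 R2=0x91 R3=0x91 R4=0x4b  N=1 Z=0
after  4: R0=0xd1 R1=0xda R2=0x91 R3=0x91 R4=0x4b  N=1 Z=0
after  5: R0=0xd1 R1=0xda R2=0xda R3=0x91 R4=0x4b  N=1 Z=0
-- IRQ taken; context saved, return-PC = 6 --

FLAGS = (N=1, Z=0)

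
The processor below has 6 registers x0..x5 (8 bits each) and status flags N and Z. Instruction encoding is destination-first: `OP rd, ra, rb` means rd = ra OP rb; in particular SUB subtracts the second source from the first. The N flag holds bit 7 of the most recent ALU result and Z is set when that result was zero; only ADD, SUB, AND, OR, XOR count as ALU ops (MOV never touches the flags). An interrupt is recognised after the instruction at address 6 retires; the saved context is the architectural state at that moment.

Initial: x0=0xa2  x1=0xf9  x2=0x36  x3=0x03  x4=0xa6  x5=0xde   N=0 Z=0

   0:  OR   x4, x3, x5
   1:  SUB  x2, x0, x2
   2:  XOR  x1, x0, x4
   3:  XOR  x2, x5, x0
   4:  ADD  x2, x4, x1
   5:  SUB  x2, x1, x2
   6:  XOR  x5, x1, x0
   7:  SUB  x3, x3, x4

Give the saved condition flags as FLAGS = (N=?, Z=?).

after  0: x0=0xa2 x1=0xf9 x2=0x36 x3=0x03 x4=0xdf x5=0xde  N=1 Z=0
after  1: x0=0xa2 x1=0xf9 x2=0x6c x3=0x03 x4=0xdf x5=0xde  N=0 Z=0
after  2: x0=0xa2 x1=0x7d x2=0x6c x3=0x03 x4=0xdf x5=0xde  N=0 Z=0
after  3: x0=0xa2 x1=0x7d x2=0x7c x3=0x03 x4=0xdf x5=0xde  N=0 Z=0
after  4: x0=0xa2 x1=0x7d x2=0x5c x3=0x03 x4=0xdf x5=0xde  N=0 Z=0
after  5: x0=0xa2 x1=0x7d x2=0x21 x3=0x03 x4=0xdf x5=0xde  N=0 Z=0
after  6: x0=0xa2 x1=0x7d x2=0x21 x3=0x03 x4=0xdf x5=0xdf  N=1 Z=0
-- IRQ taken; context saved, return-PC = 7 --

FLAGS = (N=1, Z=0)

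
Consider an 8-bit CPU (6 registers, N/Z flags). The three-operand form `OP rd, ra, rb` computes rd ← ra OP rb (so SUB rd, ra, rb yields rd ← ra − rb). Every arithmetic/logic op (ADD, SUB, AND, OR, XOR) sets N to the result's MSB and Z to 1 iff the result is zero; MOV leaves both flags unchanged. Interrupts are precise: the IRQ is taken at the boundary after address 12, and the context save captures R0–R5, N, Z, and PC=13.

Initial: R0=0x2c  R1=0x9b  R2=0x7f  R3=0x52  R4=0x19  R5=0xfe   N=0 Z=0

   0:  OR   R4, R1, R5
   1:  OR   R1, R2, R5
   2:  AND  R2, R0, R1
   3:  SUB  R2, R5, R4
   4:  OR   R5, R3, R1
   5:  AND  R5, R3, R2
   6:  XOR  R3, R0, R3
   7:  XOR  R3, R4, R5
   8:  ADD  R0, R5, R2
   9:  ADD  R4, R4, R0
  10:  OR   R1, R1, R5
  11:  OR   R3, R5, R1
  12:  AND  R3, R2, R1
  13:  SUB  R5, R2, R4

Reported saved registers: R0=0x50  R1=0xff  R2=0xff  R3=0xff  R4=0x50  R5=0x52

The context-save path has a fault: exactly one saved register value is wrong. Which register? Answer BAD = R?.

after  0: R0=0x2c R1=0x9b R2=0x7f R3=0x52 R4=0xff R5=0xfe  N=1 Z=0
after  1: R0=0x2c R1=0xff R2=0x7f R3=0x52 R4=0xff R5=0xfe  N=1 Z=0
after  2: R0=0x2c R1=0xff R2=0x2c R3=0x52 R4=0xff R5=0xfe  N=0 Z=0
after  3: R0=0x2c R1=0xff R2=0xff R3=0x52 R4=0xff R5=0xfe  N=1 Z=0
after  4: R0=0x2c R1=0xff R2=0xff R3=0x52 R4=0xff R5=0xff  N=1 Z=0
after  5: R0=0x2c R1=0xff R2=0xff R3=0x52 R4=0xff R5=0x52  N=0 Z=0
after  6: R0=0x2c R1=0xff R2=0xff R3=0x7e R4=0xff R5=0x52  N=0 Z=0
after  7: R0=0x2c R1=0xff R2=0xff R3=0xad R4=0xff R5=0x52  N=1 Z=0
after  8: R0=0x51 R1=0xff R2=0xff R3=0xad R4=0xff R5=0x52  N=0 Z=0
after  9: R0=0x51 R1=0xff R2=0xff R3=0xad R4=0x50 R5=0x52  N=0 Z=0
after 10: R0=0x51 R1=0xff R2=0xff R3=0xad R4=0x50 R5=0x52  N=1 Z=0
after 11: R0=0x51 R1=0xff R2=0xff R3=0xff R4=0x50 R5=0x52  N=1 Z=0
after 12: R0=0x51 R1=0xff R2=0xff R3=0xff R4=0x50 R5=0x52  N=1 Z=0
-- IRQ taken; context saved, return-PC = 13 --
mismatch: R0: reported 0x50 vs actual 0x51

BAD = R0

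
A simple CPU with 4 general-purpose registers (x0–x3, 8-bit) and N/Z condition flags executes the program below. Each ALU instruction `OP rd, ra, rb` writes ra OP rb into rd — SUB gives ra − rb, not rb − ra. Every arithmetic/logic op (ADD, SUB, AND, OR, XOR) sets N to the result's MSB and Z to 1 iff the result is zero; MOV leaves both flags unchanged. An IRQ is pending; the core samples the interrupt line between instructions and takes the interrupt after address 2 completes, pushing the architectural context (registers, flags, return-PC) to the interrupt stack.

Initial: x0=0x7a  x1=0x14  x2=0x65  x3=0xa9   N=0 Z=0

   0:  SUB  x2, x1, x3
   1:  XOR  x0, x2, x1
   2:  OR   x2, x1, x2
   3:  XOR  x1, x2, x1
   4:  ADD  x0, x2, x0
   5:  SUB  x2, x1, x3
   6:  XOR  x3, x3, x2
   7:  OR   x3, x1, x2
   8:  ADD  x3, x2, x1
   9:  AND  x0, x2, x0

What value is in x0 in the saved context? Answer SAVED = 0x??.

SAVED = 0x7f

after  0: x0=0x7a x1=0x14 x2=0x6b x3=0xa9  N=0 Z=0
after  1: x0=0x7f x1=0x14 x2=0x6b x3=0xa9  N=0 Z=0
after  2: x0=0x7f x1=0x14 x2=0x7f x3=0xa9  N=0 Z=0
-- IRQ taken; context saved, return-PC = 3 --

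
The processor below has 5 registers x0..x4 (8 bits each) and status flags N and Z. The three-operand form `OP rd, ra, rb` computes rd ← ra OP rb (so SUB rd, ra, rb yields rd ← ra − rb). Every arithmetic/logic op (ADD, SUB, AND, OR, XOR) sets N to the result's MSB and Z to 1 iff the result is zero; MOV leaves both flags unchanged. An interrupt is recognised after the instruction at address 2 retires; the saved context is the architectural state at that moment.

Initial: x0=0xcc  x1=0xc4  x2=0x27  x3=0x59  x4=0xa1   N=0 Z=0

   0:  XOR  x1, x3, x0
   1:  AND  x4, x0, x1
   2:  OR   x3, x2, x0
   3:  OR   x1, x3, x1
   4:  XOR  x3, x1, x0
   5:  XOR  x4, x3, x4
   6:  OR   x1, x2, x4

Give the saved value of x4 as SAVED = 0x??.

SAVED = 0x84

after  0: x0=0xcc x1=0x95 x2=0x27 x3=0x59 x4=0xa1  N=1 Z=0
after  1: x0=0xcc x1=0x95 x2=0x27 x3=0x59 x4=0x84  N=1 Z=0
after  2: x0=0xcc x1=0x95 x2=0x27 x3=0xef x4=0x84  N=1 Z=0
-- IRQ taken; context saved, return-PC = 3 --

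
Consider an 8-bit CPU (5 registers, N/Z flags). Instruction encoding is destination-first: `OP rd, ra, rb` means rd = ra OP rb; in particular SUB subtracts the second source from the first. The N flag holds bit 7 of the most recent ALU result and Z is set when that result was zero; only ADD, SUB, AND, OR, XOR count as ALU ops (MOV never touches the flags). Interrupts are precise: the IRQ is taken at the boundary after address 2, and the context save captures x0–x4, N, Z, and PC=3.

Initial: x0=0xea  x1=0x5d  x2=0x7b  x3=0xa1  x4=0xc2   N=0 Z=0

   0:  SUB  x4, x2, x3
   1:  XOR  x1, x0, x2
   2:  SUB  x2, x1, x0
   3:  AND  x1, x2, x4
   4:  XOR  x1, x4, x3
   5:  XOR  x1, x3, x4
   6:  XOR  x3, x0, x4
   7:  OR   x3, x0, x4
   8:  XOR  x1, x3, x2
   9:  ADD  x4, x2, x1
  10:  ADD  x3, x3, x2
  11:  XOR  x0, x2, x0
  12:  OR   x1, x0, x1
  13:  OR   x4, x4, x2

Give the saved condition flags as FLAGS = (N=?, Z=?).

after  0: x0=0xea x1=0x5d x2=0x7b x3=0xa1 x4=0xda  N=1 Z=0
after  1: x0=0xea x1=0x91 x2=0x7b x3=0xa1 x4=0xda  N=1 Z=0
after  2: x0=0xea x1=0x91 x2=0xa7 x3=0xa1 x4=0xda  N=1 Z=0
-- IRQ taken; context saved, return-PC = 3 --

FLAGS = (N=1, Z=0)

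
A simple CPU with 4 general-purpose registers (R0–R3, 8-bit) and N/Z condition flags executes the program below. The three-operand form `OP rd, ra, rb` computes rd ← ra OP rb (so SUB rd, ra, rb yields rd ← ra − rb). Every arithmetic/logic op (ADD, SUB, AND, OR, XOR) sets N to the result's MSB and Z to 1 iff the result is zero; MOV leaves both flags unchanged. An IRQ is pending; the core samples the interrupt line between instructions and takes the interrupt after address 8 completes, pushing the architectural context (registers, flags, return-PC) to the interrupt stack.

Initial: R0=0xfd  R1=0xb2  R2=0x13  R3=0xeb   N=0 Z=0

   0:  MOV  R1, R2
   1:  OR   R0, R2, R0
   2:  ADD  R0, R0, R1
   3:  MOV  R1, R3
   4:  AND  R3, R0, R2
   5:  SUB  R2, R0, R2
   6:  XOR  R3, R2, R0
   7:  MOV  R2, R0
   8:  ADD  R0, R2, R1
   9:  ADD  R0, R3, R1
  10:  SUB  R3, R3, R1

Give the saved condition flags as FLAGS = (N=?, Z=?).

after  0: R0=0xfd R1=0x13 R2=0x13 R3=0xeb  N=0 Z=0
after  1: R0=0xff R1=0x13 R2=0x13 R3=0xeb  N=1 Z=0
after  2: R0=0x12 R1=0x13 R2=0x13 R3=0xeb  N=0 Z=0
after  3: R0=0x12 R1=0xeb R2=0x13 R3=0xeb  N=0 Z=0
after  4: R0=0x12 R1=0xeb R2=0x13 R3=0x12  N=0 Z=0
after  5: R0=0x12 R1=0xeb R2=0xff R3=0x12  N=1 Z=0
after  6: R0=0x12 R1=0xeb R2=0xff R3=0xed  N=1 Z=0
after  7: R0=0x12 R1=0xeb R2=0x12 R3=0xed  N=1 Z=0
after  8: R0=0xfd R1=0xeb R2=0x12 R3=0xed  N=1 Z=0
-- IRQ taken; context saved, return-PC = 9 --

FLAGS = (N=1, Z=0)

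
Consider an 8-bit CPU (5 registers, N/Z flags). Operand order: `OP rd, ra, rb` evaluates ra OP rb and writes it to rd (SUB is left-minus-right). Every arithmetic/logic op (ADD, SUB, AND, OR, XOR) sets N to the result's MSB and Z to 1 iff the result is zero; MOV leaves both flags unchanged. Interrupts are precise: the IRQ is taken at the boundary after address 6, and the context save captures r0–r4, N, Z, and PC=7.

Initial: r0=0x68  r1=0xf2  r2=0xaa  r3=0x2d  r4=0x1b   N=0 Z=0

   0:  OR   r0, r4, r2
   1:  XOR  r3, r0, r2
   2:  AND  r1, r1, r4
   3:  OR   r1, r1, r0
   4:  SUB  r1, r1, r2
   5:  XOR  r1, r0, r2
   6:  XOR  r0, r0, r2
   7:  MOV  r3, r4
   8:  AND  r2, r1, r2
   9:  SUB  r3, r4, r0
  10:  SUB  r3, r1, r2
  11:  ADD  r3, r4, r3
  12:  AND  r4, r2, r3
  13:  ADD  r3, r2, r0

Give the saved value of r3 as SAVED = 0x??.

after  0: r0=0xbb r1=0xf2 r2=0xaa r3=0x2d r4=0x1b  N=1 Z=0
after  1: r0=0xbb r1=0xf2 r2=0xaa r3=0x11 r4=0x1b  N=0 Z=0
after  2: r0=0xbb r1=0x12 r2=0xaa r3=0x11 r4=0x1b  N=0 Z=0
after  3: r0=0xbb r1=0xbb r2=0xaa r3=0x11 r4=0x1b  N=1 Z=0
after  4: r0=0xbb r1=0x11 r2=0xaa r3=0x11 r4=0x1b  N=0 Z=0
after  5: r0=0xbb r1=0x11 r2=0xaa r3=0x11 r4=0x1b  N=0 Z=0
after  6: r0=0x11 r1=0x11 r2=0xaa r3=0x11 r4=0x1b  N=0 Z=0
-- IRQ taken; context saved, return-PC = 7 --

SAVED = 0x11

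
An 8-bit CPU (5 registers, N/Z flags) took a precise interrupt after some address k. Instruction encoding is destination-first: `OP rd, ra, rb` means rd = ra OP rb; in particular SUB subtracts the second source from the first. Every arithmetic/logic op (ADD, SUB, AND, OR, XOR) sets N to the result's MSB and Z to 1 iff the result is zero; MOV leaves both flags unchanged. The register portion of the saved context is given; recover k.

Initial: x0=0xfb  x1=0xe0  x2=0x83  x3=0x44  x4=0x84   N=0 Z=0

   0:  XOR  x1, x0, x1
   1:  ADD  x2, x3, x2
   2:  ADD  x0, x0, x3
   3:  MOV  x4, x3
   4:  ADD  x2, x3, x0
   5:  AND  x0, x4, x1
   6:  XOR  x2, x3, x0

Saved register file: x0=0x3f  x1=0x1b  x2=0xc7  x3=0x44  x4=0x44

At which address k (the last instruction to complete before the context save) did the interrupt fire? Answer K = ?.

K = 3

after  0: x0=0xfb x1=0x1b x2=0x83 x3=0x44 x4=0x84  N=0 Z=0
after  1: x0=0xfb x1=0x1b x2=0xc7 x3=0x44 x4=0x84  N=1 Z=0
after  2: x0=0x3f x1=0x1b x2=0xc7 x3=0x44 x4=0x84  N=0 Z=0
after  3: x0=0x3f x1=0x1b x2=0xc7 x3=0x44 x4=0x44  N=0 Z=0
-- IRQ taken; context saved, return-PC = 4 --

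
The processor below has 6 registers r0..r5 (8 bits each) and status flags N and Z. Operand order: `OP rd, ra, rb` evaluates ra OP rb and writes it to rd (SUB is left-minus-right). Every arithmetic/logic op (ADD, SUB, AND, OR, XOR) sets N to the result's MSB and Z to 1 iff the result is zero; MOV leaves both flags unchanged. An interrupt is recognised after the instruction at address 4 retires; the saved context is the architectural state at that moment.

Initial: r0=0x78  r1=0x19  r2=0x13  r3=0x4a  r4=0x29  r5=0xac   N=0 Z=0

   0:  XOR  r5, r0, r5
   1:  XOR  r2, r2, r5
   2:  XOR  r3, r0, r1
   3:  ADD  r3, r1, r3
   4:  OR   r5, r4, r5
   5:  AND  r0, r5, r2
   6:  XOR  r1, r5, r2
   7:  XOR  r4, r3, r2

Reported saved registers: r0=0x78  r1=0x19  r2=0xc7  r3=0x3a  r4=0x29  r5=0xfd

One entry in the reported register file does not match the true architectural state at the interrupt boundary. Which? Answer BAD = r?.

after  0: r0=0x78 r1=0x19 r2=0x13 r3=0x4a r4=0x29 r5=0xd4  N=1 Z=0
after  1: r0=0x78 r1=0x19 r2=0xc7 r3=0x4a r4=0x29 r5=0xd4  N=1 Z=0
after  2: r0=0x78 r1=0x19 r2=0xc7 r3=0x61 r4=0x29 r5=0xd4  N=0 Z=0
after  3: r0=0x78 r1=0x19 r2=0xc7 r3=0x7a r4=0x29 r5=0xd4  N=0 Z=0
after  4: r0=0x78 r1=0x19 r2=0xc7 r3=0x7a r4=0x29 r5=0xfd  N=1 Z=0
-- IRQ taken; context saved, return-PC = 5 --
mismatch: r3: reported 0x3a vs actual 0x7a

BAD = r3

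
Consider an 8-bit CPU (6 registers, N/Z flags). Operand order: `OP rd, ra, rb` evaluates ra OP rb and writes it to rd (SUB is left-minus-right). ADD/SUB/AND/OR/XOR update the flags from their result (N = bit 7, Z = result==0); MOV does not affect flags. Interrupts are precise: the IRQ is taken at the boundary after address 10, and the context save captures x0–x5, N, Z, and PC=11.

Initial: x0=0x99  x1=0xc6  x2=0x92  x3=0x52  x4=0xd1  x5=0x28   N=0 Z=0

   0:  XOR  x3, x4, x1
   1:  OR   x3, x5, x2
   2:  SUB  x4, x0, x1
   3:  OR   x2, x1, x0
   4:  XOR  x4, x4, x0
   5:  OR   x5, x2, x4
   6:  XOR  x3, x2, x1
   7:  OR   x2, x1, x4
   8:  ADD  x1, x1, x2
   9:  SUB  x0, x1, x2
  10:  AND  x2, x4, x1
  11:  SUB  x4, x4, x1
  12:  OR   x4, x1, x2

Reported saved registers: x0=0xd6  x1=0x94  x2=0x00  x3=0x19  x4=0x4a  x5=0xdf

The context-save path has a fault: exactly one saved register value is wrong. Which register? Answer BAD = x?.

after  0: x0=0x99 x1=0xc6 x2=0x92 x3=0x17 x4=0xd1 x5=0x28  N=0 Z=0
after  1: x0=0x99 x1=0xc6 x2=0x92 x3=0xba x4=0xd1 x5=0x28  N=1 Z=0
after  2: x0=0x99 x1=0xc6 x2=0x92 x3=0xba x4=0xd3 x5=0x28  N=1 Z=0
after  3: x0=0x99 x1=0xc6 x2=0xdf x3=0xba x4=0xd3 x5=0x28  N=1 Z=0
after  4: x0=0x99 x1=0xc6 x2=0xdf x3=0xba x4=0x4a x5=0x28  N=0 Z=0
after  5: x0=0x99 x1=0xc6 x2=0xdf x3=0xba x4=0x4a x5=0xdf  N=1 Z=0
after  6: x0=0x99 x1=0xc6 x2=0xdf x3=0x19 x4=0x4a x5=0xdf  N=0 Z=0
after  7: x0=0x99 x1=0xc6 x2=0xce x3=0x19 x4=0x4a x5=0xdf  N=1 Z=0
after  8: x0=0x99 x1=0x94 x2=0xce x3=0x19 x4=0x4a x5=0xdf  N=1 Z=0
after  9: x0=0xc6 x1=0x94 x2=0xce x3=0x19 x4=0x4a x5=0xdf  N=1 Z=0
after 10: x0=0xc6 x1=0x94 x2=0x00 x3=0x19 x4=0x4a x5=0xdf  N=0 Z=1
-- IRQ taken; context saved, return-PC = 11 --
mismatch: x0: reported 0xd6 vs actual 0xc6

BAD = x0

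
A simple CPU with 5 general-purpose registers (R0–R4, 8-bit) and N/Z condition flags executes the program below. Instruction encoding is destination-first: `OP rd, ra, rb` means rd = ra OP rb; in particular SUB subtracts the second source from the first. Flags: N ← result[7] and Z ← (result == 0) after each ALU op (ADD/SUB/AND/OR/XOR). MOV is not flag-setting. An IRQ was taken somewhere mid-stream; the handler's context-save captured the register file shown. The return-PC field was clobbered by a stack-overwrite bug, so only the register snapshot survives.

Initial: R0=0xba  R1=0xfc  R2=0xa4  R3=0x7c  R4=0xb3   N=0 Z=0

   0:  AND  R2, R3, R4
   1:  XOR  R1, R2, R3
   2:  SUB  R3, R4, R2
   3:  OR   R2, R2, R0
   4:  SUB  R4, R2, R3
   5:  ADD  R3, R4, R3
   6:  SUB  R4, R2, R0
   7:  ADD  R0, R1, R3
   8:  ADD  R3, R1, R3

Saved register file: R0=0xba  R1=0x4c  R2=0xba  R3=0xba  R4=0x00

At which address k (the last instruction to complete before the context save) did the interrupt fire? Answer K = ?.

after  0: R0=0xba R1=0xfc R2=0x30 R3=0x7c R4=0xb3  N=0 Z=0
after  1: R0=0xba R1=0x4c R2=0x30 R3=0x7c R4=0xb3  N=0 Z=0
after  2: R0=0xba R1=0x4c R2=0x30 R3=0x83 R4=0xb3  N=1 Z=0
after  3: R0=0xba R1=0x4c R2=0xba R3=0x83 R4=0xb3  N=1 Z=0
after  4: R0=0xba R1=0x4c R2=0xba R3=0x83 R4=0x37  N=0 Z=0
after  5: R0=0xba R1=0x4c R2=0xba R3=0xba R4=0x37  N=1 Z=0
after  6: R0=0xba R1=0x4c R2=0xba R3=0xba R4=0x00  N=0 Z=1
-- IRQ taken; context saved, return-PC = 7 --

K = 6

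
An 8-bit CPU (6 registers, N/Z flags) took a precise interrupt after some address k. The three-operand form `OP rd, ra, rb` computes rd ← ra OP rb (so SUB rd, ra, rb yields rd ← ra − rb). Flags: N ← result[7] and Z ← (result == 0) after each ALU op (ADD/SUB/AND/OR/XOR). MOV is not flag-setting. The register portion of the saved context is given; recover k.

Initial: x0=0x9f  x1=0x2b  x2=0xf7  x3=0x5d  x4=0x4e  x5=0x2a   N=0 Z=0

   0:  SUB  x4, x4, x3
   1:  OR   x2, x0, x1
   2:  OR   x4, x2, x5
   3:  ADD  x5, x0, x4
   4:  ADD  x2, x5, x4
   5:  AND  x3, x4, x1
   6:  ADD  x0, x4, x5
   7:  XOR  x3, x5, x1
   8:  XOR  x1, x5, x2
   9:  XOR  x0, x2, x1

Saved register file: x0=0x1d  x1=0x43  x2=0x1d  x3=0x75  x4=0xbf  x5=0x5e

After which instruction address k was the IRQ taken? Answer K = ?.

K = 8

after  0: x0=0x9f x1=0x2b x2=0xf7 x3=0x5d x4=0xf1 x5=0x2a  N=1 Z=0
after  1: x0=0x9f x1=0x2b x2=0xbf x3=0x5d x4=0xf1 x5=0x2a  N=1 Z=0
after  2: x0=0x9f x1=0x2b x2=0xbf x3=0x5d x4=0xbf x5=0x2a  N=1 Z=0
after  3: x0=0x9f x1=0x2b x2=0xbf x3=0x5d x4=0xbf x5=0x5e  N=0 Z=0
after  4: x0=0x9f x1=0x2b x2=0x1d x3=0x5d x4=0xbf x5=0x5e  N=0 Z=0
after  5: x0=0x9f x1=0x2b x2=0x1d x3=0x2b x4=0xbf x5=0x5e  N=0 Z=0
after  6: x0=0x1d x1=0x2b x2=0x1d x3=0x2b x4=0xbf x5=0x5e  N=0 Z=0
after  7: x0=0x1d x1=0x2b x2=0x1d x3=0x75 x4=0xbf x5=0x5e  N=0 Z=0
after  8: x0=0x1d x1=0x43 x2=0x1d x3=0x75 x4=0xbf x5=0x5e  N=0 Z=0
-- IRQ taken; context saved, return-PC = 9 --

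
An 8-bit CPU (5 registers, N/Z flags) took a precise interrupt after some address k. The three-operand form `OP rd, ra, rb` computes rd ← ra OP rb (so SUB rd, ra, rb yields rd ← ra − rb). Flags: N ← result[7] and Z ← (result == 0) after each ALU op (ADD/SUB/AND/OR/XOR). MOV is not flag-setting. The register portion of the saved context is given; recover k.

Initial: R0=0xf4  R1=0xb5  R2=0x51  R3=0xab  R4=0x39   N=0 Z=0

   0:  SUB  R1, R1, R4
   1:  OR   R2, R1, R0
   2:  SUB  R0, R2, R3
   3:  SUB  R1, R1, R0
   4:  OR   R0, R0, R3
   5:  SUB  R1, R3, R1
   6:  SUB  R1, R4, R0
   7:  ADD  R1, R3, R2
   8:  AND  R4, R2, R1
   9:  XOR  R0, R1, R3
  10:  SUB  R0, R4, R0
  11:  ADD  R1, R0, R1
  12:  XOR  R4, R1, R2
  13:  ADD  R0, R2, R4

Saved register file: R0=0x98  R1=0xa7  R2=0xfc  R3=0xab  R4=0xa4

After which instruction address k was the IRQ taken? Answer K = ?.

K = 10

after  0: R0=0xf4 R1=0x7c R2=0x51 R3=0xab R4=0x39  N=0 Z=0
after  1: R0=0xf4 R1=0x7c R2=0xfc R3=0xab R4=0x39  N=1 Z=0
after  2: R0=0x51 R1=0x7c R2=0xfc R3=0xab R4=0x39  N=0 Z=0
after  3: R0=0x51 R1=0x2b R2=0xfc R3=0xab R4=0x39  N=0 Z=0
after  4: R0=0xfb R1=0x2b R2=0xfc R3=0xab R4=0x39  N=1 Z=0
after  5: R0=0xfb R1=0x80 R2=0xfc R3=0xab R4=0x39  N=1 Z=0
after  6: R0=0xfb R1=0x3e R2=0xfc R3=0xab R4=0x39  N=0 Z=0
after  7: R0=0xfb R1=0xa7 R2=0xfc R3=0xab R4=0x39  N=1 Z=0
after  8: R0=0xfb R1=0xa7 R2=0xfc R3=0xab R4=0xa4  N=1 Z=0
after  9: R0=0x0c R1=0xa7 R2=0xfc R3=0xab R4=0xa4  N=0 Z=0
after 10: R0=0x98 R1=0xa7 R2=0xfc R3=0xab R4=0xa4  N=1 Z=0
-- IRQ taken; context saved, return-PC = 11 --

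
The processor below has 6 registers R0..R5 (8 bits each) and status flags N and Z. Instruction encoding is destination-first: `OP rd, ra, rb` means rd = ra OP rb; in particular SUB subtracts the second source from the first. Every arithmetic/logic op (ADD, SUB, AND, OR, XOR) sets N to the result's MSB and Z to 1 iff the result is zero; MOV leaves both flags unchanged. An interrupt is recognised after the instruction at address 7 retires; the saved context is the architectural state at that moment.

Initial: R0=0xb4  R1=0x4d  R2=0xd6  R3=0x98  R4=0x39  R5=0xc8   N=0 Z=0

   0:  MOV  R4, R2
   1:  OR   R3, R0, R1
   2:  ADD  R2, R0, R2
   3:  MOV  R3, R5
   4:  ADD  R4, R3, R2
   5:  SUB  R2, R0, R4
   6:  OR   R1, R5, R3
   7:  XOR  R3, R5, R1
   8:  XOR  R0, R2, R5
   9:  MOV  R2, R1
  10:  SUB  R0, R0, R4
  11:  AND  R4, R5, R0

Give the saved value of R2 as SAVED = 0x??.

after  0: R0=0xb4 R1=0x4d R2=0xd6 R3=0x98 R4=0xd6 R5=0xc8  N=0 Z=0
after  1: R0=0xb4 R1=0x4d R2=0xd6 R3=0xfd R4=0xd6 R5=0xc8  N=1 Z=0
after  2: R0=0xb4 R1=0x4d R2=0x8a R3=0xfd R4=0xd6 R5=0xc8  N=1 Z=0
after  3: R0=0xb4 R1=0x4d R2=0x8a R3=0xc8 R4=0xd6 R5=0xc8  N=1 Z=0
after  4: R0=0xb4 R1=0x4d R2=0x8a R3=0xc8 R4=0x52 R5=0xc8  N=0 Z=0
after  5: R0=0xb4 R1=0x4d R2=0x62 R3=0xc8 R4=0x52 R5=0xc8  N=0 Z=0
after  6: R0=0xb4 R1=0xc8 R2=0x62 R3=0xc8 R4=0x52 R5=0xc8  N=1 Z=0
after  7: R0=0xb4 R1=0xc8 R2=0x62 R3=0x00 R4=0x52 R5=0xc8  N=0 Z=1
-- IRQ taken; context saved, return-PC = 8 --

SAVED = 0x62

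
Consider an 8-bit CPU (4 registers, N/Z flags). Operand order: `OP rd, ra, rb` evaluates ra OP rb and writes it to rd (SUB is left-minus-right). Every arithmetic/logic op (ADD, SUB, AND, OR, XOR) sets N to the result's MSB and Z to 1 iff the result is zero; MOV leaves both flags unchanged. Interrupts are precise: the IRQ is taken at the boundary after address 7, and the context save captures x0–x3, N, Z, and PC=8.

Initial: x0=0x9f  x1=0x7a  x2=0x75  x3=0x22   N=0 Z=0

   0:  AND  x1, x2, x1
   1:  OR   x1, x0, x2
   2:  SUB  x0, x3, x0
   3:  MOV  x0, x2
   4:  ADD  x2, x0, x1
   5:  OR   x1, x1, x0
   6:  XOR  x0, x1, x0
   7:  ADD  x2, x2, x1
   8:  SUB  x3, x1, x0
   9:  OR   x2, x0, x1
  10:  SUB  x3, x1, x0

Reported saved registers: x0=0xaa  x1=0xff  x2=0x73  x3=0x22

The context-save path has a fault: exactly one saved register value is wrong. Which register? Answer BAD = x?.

after  0: x0=0x9f x1=0x70 x2=0x75 x3=0x22  N=0 Z=0
after  1: x0=0x9f x1=0xff x2=0x75 x3=0x22  N=1 Z=0
after  2: x0=0x83 x1=0xff x2=0x75 x3=0x22  N=1 Z=0
after  3: x0=0x75 x1=0xff x2=0x75 x3=0x22  N=1 Z=0
after  4: x0=0x75 x1=0xff x2=0x74 x3=0x22  N=0 Z=0
after  5: x0=0x75 x1=0xff x2=0x74 x3=0x22  N=1 Z=0
after  6: x0=0x8a x1=0xff x2=0x74 x3=0x22  N=1 Z=0
after  7: x0=0x8a x1=0xff x2=0x73 x3=0x22  N=0 Z=0
-- IRQ taken; context saved, return-PC = 8 --
mismatch: x0: reported 0xaa vs actual 0x8a

BAD = x0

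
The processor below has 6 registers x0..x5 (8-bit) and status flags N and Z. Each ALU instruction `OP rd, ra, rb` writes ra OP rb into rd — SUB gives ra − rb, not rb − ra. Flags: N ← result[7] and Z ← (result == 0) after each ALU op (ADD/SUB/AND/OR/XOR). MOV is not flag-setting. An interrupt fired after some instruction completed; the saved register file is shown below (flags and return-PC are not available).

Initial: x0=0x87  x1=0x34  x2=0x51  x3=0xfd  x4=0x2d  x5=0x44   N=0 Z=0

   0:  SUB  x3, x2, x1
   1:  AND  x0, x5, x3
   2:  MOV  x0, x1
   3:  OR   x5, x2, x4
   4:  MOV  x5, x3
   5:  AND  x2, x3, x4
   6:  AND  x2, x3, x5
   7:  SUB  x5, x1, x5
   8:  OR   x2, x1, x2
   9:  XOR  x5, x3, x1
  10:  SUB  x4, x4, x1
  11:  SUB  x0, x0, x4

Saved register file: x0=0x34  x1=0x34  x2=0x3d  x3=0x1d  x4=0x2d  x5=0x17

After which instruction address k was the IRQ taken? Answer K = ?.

K = 8

after  0: x0=0x87 x1=0x34 x2=0x51 x3=0x1d x4=0x2d x5=0x44  N=0 Z=0
after  1: x0=0x04 x1=0x34 x2=0x51 x3=0x1d x4=0x2d x5=0x44  N=0 Z=0
after  2: x0=0x34 x1=0x34 x2=0x51 x3=0x1d x4=0x2d x5=0x44  N=0 Z=0
after  3: x0=0x34 x1=0x34 x2=0x51 x3=0x1d x4=0x2d x5=0x7d  N=0 Z=0
after  4: x0=0x34 x1=0x34 x2=0x51 x3=0x1d x4=0x2d x5=0x1d  N=0 Z=0
after  5: x0=0x34 x1=0x34 x2=0x0d x3=0x1d x4=0x2d x5=0x1d  N=0 Z=0
after  6: x0=0x34 x1=0x34 x2=0x1d x3=0x1d x4=0x2d x5=0x1d  N=0 Z=0
after  7: x0=0x34 x1=0x34 x2=0x1d x3=0x1d x4=0x2d x5=0x17  N=0 Z=0
after  8: x0=0x34 x1=0x34 x2=0x3d x3=0x1d x4=0x2d x5=0x17  N=0 Z=0
-- IRQ taken; context saved, return-PC = 9 --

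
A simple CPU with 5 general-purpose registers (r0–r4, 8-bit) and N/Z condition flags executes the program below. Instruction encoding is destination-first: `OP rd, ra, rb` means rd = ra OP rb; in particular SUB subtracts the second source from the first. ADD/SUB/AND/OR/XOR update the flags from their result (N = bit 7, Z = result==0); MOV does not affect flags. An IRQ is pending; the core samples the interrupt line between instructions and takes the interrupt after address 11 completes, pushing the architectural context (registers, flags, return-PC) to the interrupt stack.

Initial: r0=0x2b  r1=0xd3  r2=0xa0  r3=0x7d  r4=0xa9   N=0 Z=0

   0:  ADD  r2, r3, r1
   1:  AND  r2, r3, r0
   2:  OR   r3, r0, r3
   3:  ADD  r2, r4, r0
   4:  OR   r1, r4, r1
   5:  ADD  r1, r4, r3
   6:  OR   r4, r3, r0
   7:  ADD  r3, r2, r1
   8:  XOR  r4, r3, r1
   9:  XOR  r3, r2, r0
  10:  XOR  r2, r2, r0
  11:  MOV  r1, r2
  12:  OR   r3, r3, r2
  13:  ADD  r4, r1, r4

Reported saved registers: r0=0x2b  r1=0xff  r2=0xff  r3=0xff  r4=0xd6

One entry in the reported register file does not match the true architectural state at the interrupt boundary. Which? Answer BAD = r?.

BAD = r4

after  0: r0=0x2b r1=0xd3 r2=0x50 r3=0x7d r4=0xa9  N=0 Z=0
after  1: r0=0x2b r1=0xd3 r2=0x29 r3=0x7d r4=0xa9  N=0 Z=0
after  2: r0=0x2b r1=0xd3 r2=0x29 r3=0x7f r4=0xa9  N=0 Z=0
after  3: r0=0x2b r1=0xd3 r2=0xd4 r3=0x7f r4=0xa9  N=1 Z=0
after  4: r0=0x2b r1=0xfb r2=0xd4 r3=0x7f r4=0xa9  N=1 Z=0
after  5: r0=0x2b r1=0x28 r2=0xd4 r3=0x7f r4=0xa9  N=0 Z=0
after  6: r0=0x2b r1=0x28 r2=0xd4 r3=0x7f r4=0x7f  N=0 Z=0
after  7: r0=0x2b r1=0x28 r2=0xd4 r3=0xfc r4=0x7f  N=1 Z=0
after  8: r0=0x2b r1=0x28 r2=0xd4 r3=0xfc r4=0xd4  N=1 Z=0
after  9: r0=0x2b r1=0x28 r2=0xd4 r3=0xff r4=0xd4  N=1 Z=0
after 10: r0=0x2b r1=0x28 r2=0xff r3=0xff r4=0xd4  N=1 Z=0
after 11: r0=0x2b r1=0xff r2=0xff r3=0xff r4=0xd4  N=1 Z=0
-- IRQ taken; context saved, return-PC = 12 --
mismatch: r4: reported 0xd6 vs actual 0xd4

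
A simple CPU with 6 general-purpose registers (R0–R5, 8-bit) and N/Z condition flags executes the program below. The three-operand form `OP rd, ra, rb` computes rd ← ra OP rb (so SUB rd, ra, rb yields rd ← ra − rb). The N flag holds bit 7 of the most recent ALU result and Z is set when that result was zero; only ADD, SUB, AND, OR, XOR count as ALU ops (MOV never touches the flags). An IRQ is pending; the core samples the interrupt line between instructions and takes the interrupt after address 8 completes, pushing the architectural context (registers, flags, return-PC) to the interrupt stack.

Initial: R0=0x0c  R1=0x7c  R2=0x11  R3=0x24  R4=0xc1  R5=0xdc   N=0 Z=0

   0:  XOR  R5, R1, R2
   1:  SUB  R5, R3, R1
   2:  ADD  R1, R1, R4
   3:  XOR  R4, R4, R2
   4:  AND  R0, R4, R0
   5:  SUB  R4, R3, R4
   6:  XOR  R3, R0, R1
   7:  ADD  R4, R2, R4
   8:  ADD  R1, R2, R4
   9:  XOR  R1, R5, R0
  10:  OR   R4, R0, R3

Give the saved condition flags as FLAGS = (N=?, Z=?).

FLAGS = (N=0, Z=0)

after  0: R0=0x0c R1=0x7c R2=0x11 R3=0x24 R4=0xc1 R5=0x6d  N=0 Z=0
after  1: R0=0x0c R1=0x7c R2=0x11 R3=0x24 R4=0xc1 R5=0xa8  N=1 Z=0
after  2: R0=0x0c R1=0x3d R2=0x11 R3=0x24 R4=0xc1 R5=0xa8  N=0 Z=0
after  3: R0=0x0c R1=0x3d R2=0x11 R3=0x24 R4=0xd0 R5=0xa8  N=1 Z=0
after  4: R0=0x00 R1=0x3d R2=0x11 R3=0x24 R4=0xd0 R5=0xa8  N=0 Z=1
after  5: R0=0x00 R1=0x3d R2=0x11 R3=0x24 R4=0x54 R5=0xa8  N=0 Z=0
after  6: R0=0x00 R1=0x3d R2=0x11 R3=0x3d R4=0x54 R5=0xa8  N=0 Z=0
after  7: R0=0x00 R1=0x3d R2=0x11 R3=0x3d R4=0x65 R5=0xa8  N=0 Z=0
after  8: R0=0x00 R1=0x76 R2=0x11 R3=0x3d R4=0x65 R5=0xa8  N=0 Z=0
-- IRQ taken; context saved, return-PC = 9 --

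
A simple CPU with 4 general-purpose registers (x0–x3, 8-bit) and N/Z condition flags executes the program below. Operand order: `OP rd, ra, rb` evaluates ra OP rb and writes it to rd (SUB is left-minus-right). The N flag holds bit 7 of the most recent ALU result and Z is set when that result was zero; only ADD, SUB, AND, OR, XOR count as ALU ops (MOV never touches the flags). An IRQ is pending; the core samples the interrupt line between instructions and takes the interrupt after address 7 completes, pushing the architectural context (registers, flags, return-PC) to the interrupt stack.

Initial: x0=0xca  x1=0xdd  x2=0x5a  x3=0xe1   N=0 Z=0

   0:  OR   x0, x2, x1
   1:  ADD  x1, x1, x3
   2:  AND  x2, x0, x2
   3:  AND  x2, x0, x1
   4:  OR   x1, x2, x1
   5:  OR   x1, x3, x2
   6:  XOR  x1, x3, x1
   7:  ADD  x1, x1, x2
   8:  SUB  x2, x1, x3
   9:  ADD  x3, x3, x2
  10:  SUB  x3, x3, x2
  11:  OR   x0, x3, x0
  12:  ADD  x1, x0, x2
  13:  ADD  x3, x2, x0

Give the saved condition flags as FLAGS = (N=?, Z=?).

FLAGS = (N=1, Z=0)

after  0: x0=0xdf x1=0xdd x2=0x5a x3=0xe1  N=1 Z=0
after  1: x0=0xdf x1=0xbe x2=0x5a x3=0xe1  N=1 Z=0
after  2: x0=0xdf x1=0xbe x2=0x5a x3=0xe1  N=0 Z=0
after  3: x0=0xdf x1=0xbe x2=0x9e x3=0xe1  N=1 Z=0
after  4: x0=0xdf x1=0xbe x2=0x9e x3=0xe1  N=1 Z=0
after  5: x0=0xdf x1=0xff x2=0x9e x3=0xe1  N=1 Z=0
after  6: x0=0xdf x1=0x1e x2=0x9e x3=0xe1  N=0 Z=0
after  7: x0=0xdf x1=0xbc x2=0x9e x3=0xe1  N=1 Z=0
-- IRQ taken; context saved, return-PC = 8 --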